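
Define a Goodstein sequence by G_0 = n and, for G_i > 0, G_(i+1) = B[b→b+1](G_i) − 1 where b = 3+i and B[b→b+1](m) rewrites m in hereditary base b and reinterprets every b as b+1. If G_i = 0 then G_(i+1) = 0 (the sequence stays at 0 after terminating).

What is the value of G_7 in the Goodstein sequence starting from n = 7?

9

(0) 7|_3 = 2·3 + 1 ↦ 2·4 + 1|_4 = 9 ⇒ 8
(1) 8|_4 = 2·4 ↦ 2·5|_5 = 10 ⇒ 9
(2) 9|_5 = 5 + 4 ↦ 6 + 4|_6 = 10 ⇒ 9
(3) 9|_6 = 6 + 3 ↦ 7 + 3|_7 = 10 ⇒ 9
(4) 9|_7 = 7 + 2 ↦ 8 + 2|_8 = 10 ⇒ 9
(5) 9|_8 = 8 + 1 ↦ 9 + 1|_9 = 10 ⇒ 9
(6) 9|_9 = 9 ↦ 10|_10 = 10 ⇒ 9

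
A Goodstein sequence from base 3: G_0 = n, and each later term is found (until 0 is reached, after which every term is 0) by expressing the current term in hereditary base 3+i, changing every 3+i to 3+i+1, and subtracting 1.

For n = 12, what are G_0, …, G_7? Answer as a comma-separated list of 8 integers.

G_0=12  [base 3] 3^2 + 3  →[3↦4]→  4^2 + 4 = 20  −1 ⇒ G_1=19
G_1=19  [base 4] 4^2 + 3  →[4↦5]→  5^2 + 3 = 28  −1 ⇒ G_2=27
G_2=27  [base 5] 5^2 + 2  →[5↦6]→  6^2 + 2 = 38  −1 ⇒ G_3=37
G_3=37  [base 6] 6^2 + 1  →[6↦7]→  7^2 + 1 = 50  −1 ⇒ G_4=49
G_4=49  [base 7] 7^2  →[7↦8]→  8^2 = 64  −1 ⇒ G_5=63
G_5=63  [base 8] 7·8 + 7  →[8↦9]→  7·9 + 7 = 70  −1 ⇒ G_6=69
G_6=69  [base 9] 7·9 + 6  →[9↦10]→  7·10 + 6 = 76  −1 ⇒ G_7=75

12, 19, 27, 37, 49, 63, 69, 75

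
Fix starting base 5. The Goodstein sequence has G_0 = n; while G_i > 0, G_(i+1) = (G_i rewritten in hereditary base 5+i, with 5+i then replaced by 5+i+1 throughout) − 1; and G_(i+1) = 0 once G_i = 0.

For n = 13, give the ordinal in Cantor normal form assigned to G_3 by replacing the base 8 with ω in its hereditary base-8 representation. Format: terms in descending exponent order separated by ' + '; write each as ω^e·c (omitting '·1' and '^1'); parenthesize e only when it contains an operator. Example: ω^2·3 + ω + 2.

ω·2

G_0=13  [base 5] 2·5 + 3  →[5↦6]→  2·6 + 3 = 15  −1 ⇒ G_1=14
G_1=14  [base 6] 2·6 + 2  →[6↦7]→  2·7 + 2 = 16  −1 ⇒ G_2=15
G_2=15  [base 7] 2·7 + 1  →[7↦8]→  2·8 + 1 = 17  −1 ⇒ G_3=16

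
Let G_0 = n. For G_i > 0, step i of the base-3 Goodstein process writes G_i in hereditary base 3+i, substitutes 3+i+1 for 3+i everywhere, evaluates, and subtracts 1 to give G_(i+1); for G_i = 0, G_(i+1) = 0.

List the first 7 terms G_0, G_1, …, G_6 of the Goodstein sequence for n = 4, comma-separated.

4, 4, 4, 3, 2, 1, 0

base 3: 4 = 3 + 1; at 4: 4 + 1 = 5; next = 4
base 4: 4 = 4; at 5: 5 = 5; next = 4
base 5: 4 = 4; at 6: 4 = 4; next = 3
base 6: 3 = 3; at 7: 3 = 3; next = 2
base 7: 2 = 2; at 8: 2 = 2; next = 1
base 8: 1 = 1; at 9: 1 = 1; next = 0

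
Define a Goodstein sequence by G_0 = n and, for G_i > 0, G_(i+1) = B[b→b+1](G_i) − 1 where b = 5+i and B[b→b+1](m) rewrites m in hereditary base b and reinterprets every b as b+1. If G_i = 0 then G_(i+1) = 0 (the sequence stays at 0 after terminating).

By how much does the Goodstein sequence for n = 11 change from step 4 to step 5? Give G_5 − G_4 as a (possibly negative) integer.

G_0 = 11. HB_5(11) = 2·5 + 1. Bump = 13. G_1 = 12.
G_1 = 12. HB_6(12) = 2·6. Bump = 14. G_2 = 13.
G_2 = 13. HB_7(13) = 7 + 6. Bump = 14. G_3 = 13.
G_3 = 13. HB_8(13) = 8 + 5. Bump = 14. G_4 = 13.
G_4 = 13. HB_9(13) = 9 + 4. Bump = 14. G_5 = 13.

0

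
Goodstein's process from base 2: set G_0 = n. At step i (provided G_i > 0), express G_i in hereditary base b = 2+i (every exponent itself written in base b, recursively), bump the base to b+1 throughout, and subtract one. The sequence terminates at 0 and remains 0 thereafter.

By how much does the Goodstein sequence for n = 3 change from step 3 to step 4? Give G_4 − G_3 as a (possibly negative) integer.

i=0: 3 = 2 + 1 (b=2); 2→3: 3 + 1 = 4; 4−1 = 3
i=1: 3 = 3 (b=3); 3→4: 4 = 4; 4−1 = 3
i=2: 3 = 3 (b=4); 4→5: 3 = 3; 3−1 = 2
i=3: 2 = 2 (b=5); 5→6: 2 = 2; 2−1 = 1

-1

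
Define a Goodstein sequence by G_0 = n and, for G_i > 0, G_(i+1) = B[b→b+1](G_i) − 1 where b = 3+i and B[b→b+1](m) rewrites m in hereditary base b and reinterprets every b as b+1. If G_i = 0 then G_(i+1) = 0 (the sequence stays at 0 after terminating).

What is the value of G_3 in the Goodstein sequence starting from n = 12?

37

(0) 12|_3 = 3^2 + 3 ↦ 4^2 + 4|_4 = 20 ⇒ 19
(1) 19|_4 = 4^2 + 3 ↦ 5^2 + 3|_5 = 28 ⇒ 27
(2) 27|_5 = 5^2 + 2 ↦ 6^2 + 2|_6 = 38 ⇒ 37
(3) 37|_6 = 6^2 + 1 ↦ 7^2 + 1|_7 = 50 ⇒ 49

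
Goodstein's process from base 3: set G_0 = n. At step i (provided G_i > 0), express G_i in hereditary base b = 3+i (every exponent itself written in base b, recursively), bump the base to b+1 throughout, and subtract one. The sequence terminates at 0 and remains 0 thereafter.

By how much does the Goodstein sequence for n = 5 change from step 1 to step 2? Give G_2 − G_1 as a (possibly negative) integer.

(0) 5|_3 = 3 + 2 ↦ 4 + 2|_4 = 6 ⇒ 5
(1) 5|_4 = 4 + 1 ↦ 5 + 1|_5 = 6 ⇒ 5

0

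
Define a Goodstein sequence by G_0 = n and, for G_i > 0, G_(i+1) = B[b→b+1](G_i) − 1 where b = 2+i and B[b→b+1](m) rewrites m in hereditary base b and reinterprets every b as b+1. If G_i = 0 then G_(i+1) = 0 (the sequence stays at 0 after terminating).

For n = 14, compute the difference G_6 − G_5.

(0) 14|_2 = 2^(2 + 1) + 2^2 + 2 ↦ 3^(3 + 1) + 3^3 + 3|_3 = 111 ⇒ 110
(1) 110|_3 = 3^(3 + 1) + 3^3 + 2 ↦ 4^(4 + 1) + 4^4 + 2|_4 = 1282 ⇒ 1281
(2) 1281|_4 = 4^(4 + 1) + 4^4 + 1 ↦ 5^(5 + 1) + 5^5 + 1|_5 = 18751 ⇒ 18750
(3) 18750|_5 = 5^(5 + 1) + 5^5 ↦ 6^(6 + 1) + 6^6|_6 = 326592 ⇒ 326591
(4) 326591|_6 = 6^(6 + 1) + 5·6^5 + 5·6^4 + 5·6^3 + 5·6^2 + 5·6 + 5 ↦ 7^(7 + 1) + 5·7^5 + 5·7^4 + 5·7^3 + 5·7^2 + 5·7 + 5|_7 = 5862841 ⇒ 5862840
(5) 5862840|_7 = 7^(7 + 1) + 5·7^5 + 5·7^4 + 5·7^3 + 5·7^2 + 5·7 + 4 ↦ 8^(8 + 1) + 5·8^5 + 5·8^4 + 5·8^3 + 5·8^2 + 5·8 + 4|_8 = 134404972 ⇒ 134404971

128542131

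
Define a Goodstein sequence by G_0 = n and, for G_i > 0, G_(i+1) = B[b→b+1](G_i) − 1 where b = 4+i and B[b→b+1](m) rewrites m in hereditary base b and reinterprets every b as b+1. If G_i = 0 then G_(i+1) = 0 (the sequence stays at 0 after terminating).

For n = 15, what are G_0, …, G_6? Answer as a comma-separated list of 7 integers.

15 —HB4→ 3·4 + 3 —bump→ 3·5 + 3 = 18 —(−1)→ 17
17 —HB5→ 3·5 + 2 —bump→ 3·6 + 2 = 20 —(−1)→ 19
19 —HB6→ 3·6 + 1 —bump→ 3·7 + 1 = 22 —(−1)→ 21
21 —HB7→ 3·7 —bump→ 3·8 = 24 —(−1)→ 23
23 —HB8→ 2·8 + 7 —bump→ 2·9 + 7 = 25 —(−1)→ 24
24 —HB9→ 2·9 + 6 —bump→ 2·10 + 6 = 26 —(−1)→ 25

15, 17, 19, 21, 23, 24, 25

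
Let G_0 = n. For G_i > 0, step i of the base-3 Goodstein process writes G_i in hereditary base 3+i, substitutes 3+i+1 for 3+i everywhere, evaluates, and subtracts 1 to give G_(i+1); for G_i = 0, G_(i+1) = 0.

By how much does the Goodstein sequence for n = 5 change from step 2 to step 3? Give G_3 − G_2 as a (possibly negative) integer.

0

base 3: 5 = 3 + 2; at 4: 4 + 2 = 6; next = 5
base 4: 5 = 4 + 1; at 5: 5 + 1 = 6; next = 5
base 5: 5 = 5; at 6: 6 = 6; next = 5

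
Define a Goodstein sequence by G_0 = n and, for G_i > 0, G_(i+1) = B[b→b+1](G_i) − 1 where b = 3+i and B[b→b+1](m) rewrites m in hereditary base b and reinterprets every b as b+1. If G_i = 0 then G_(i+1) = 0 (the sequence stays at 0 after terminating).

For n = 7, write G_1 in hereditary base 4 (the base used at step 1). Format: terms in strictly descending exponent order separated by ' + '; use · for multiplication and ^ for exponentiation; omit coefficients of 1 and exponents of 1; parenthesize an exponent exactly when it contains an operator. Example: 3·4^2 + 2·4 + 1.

[0] 7 ≡ 2·3 + 1 (base 3). Lift 4: 9. −1: 8.
[1] 8 ≡ 2·4 (base 4). Lift 5: 10. −1: 9.

2·4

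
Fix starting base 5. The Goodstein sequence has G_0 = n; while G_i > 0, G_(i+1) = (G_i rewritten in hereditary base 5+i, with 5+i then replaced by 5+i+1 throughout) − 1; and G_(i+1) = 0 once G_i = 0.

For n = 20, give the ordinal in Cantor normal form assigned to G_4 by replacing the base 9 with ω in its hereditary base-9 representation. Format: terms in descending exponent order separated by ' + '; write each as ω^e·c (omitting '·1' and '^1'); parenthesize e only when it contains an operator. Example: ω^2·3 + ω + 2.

ω·3 + 2

step 0: 20 = 4·5; sub 6 for 5: 4·6; = 24; G_1 = 24−1 = 23
step 1: 23 = 3·6 + 5; sub 7 for 6: 3·7 + 5; = 26; G_2 = 26−1 = 25
step 2: 25 = 3·7 + 4; sub 8 for 7: 3·8 + 4; = 28; G_3 = 28−1 = 27
step 3: 27 = 3·8 + 3; sub 9 for 8: 3·9 + 3; = 30; G_4 = 30−1 = 29
step 4: 29 = 3·9 + 2; sub 10 for 9: 3·10 + 2; = 32; G_5 = 32−1 = 31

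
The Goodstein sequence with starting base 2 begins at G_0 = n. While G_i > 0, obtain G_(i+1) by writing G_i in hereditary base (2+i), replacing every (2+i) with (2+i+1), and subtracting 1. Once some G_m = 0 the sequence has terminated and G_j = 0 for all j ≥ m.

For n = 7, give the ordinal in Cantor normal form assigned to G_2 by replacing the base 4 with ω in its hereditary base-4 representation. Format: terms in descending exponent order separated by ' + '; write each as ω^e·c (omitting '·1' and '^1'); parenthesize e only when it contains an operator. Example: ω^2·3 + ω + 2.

7 —HB2→ 2^2 + 2 + 1 —bump→ 3^3 + 3 + 1 = 31 —(−1)→ 30
30 —HB3→ 3^3 + 3 —bump→ 4^4 + 4 = 260 —(−1)→ 259
259 —HB4→ 4^4 + 3 —bump→ 5^5 + 3 = 3128 —(−1)→ 3127

ω^ω + 3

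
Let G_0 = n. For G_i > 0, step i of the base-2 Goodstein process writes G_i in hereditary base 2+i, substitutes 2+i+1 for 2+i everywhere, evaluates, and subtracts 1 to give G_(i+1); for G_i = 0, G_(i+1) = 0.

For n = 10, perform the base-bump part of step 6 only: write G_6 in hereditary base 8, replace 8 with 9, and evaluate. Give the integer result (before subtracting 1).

1937434593

step 0: 10 = 2^(2 + 1) + 2; sub 3 for 2: 3^(3 + 1) + 3; = 84; G_1 = 84−1 = 83
step 1: 83 = 3^(3 + 1) + 2; sub 4 for 3: 4^(4 + 1) + 2; = 1026; G_2 = 1026−1 = 1025
step 2: 1025 = 4^(4 + 1) + 1; sub 5 for 4: 5^(5 + 1) + 1; = 15626; G_3 = 15626−1 = 15625
step 3: 15625 = 5^(5 + 1); sub 6 for 5: 6^(6 + 1); = 279936; G_4 = 279936−1 = 279935
step 4: 279935 = 5·6^6 + 5·6^5 + 5·6^4 + 5·6^3 + 5·6^2 + 5·6 + 5; sub 7 for 6: 5·7^7 + 5·7^5 + 5·7^4 + 5·7^3 + 5·7^2 + 5·7 + 5; = 4215755; G_5 = 4215755−1 = 4215754
step 5: 4215754 = 5·7^7 + 5·7^5 + 5·7^4 + 5·7^3 + 5·7^2 + 5·7 + 4; sub 8 for 7: 5·8^8 + 5·8^5 + 5·8^4 + 5·8^3 + 5·8^2 + 5·8 + 4; = 84073324; G_6 = 84073324−1 = 84073323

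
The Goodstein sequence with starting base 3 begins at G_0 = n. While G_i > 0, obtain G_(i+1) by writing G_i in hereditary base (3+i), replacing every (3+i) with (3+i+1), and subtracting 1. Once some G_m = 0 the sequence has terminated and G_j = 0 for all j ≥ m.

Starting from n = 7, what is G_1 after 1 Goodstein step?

i=0: 7 = 2·3 + 1 (b=3); 3→4: 2·4 + 1 = 9; 9−1 = 8
i=1: 8 = 2·4 (b=4); 4→5: 2·5 = 10; 10−1 = 9

8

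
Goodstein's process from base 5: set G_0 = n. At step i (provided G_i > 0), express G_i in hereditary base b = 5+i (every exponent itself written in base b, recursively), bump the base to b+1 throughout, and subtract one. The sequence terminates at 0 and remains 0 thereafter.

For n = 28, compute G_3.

64

base 5: 28 = 5^2 + 3; at 6: 6^2 + 3 = 39; next = 38
base 6: 38 = 6^2 + 2; at 7: 7^2 + 2 = 51; next = 50
base 7: 50 = 7^2 + 1; at 8: 8^2 + 1 = 65; next = 64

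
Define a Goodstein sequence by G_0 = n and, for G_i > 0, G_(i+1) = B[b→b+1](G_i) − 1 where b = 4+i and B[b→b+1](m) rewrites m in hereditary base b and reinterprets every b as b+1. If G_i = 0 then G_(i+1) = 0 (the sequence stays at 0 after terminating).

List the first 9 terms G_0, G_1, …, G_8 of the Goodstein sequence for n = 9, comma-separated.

9, 10, 11, 11, 11, 11, 11, 11, 11

i=0: 9 = 2·4 + 1 (b=4); 4→5: 2·5 + 1 = 11; 11−1 = 10
i=1: 10 = 2·5 (b=5); 5→6: 2·6 = 12; 12−1 = 11
i=2: 11 = 6 + 5 (b=6); 6→7: 7 + 5 = 12; 12−1 = 11
i=3: 11 = 7 + 4 (b=7); 7→8: 8 + 4 = 12; 12−1 = 11
i=4: 11 = 8 + 3 (b=8); 8→9: 9 + 3 = 12; 12−1 = 11
i=5: 11 = 9 + 2 (b=9); 9→10: 10 + 2 = 12; 12−1 = 11
i=6: 11 = 10 + 1 (b=10); 10→11: 11 + 1 = 12; 12−1 = 11
i=7: 11 = 11 (b=11); 11→12: 12 = 12; 12−1 = 11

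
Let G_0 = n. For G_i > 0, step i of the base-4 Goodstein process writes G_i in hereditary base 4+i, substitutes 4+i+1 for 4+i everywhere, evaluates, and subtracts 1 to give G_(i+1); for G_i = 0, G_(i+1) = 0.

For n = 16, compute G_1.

24

(0) 16|_4 = 4^2 ↦ 5^2|_5 = 25 ⇒ 24
(1) 24|_5 = 4·5 + 4 ↦ 4·6 + 4|_6 = 28 ⇒ 27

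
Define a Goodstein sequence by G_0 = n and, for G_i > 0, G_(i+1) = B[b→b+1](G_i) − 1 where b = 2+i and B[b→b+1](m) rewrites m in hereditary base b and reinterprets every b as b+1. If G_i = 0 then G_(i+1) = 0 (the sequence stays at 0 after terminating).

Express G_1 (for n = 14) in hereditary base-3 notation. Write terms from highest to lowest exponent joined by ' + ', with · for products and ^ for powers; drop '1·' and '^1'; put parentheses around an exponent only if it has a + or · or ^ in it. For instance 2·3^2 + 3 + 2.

3^(3 + 1) + 3^3 + 2

G_0 = 14. HB_2(14) = 2^(2 + 1) + 2^2 + 2. Bump = 111. G_1 = 110.
G_1 = 110. HB_3(110) = 3^(3 + 1) + 3^3 + 2. Bump = 1282. G_2 = 1281.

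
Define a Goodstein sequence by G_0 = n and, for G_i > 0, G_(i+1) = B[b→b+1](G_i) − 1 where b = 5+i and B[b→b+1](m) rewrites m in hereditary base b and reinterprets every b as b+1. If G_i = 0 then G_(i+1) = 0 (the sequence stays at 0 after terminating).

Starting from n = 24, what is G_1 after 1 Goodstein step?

step 0: 24 = 4·5 + 4; sub 6 for 5: 4·6 + 4; = 28; G_1 = 28−1 = 27
step 1: 27 = 4·6 + 3; sub 7 for 6: 4·7 + 3; = 31; G_2 = 31−1 = 30

27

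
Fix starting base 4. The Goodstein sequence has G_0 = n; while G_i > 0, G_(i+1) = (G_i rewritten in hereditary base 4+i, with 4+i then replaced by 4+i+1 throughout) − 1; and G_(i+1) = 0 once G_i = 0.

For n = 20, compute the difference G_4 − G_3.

(0) 20|_4 = 4^2 + 4 ↦ 5^2 + 5|_5 = 30 ⇒ 29
(1) 29|_5 = 5^2 + 4 ↦ 6^2 + 4|_6 = 40 ⇒ 39
(2) 39|_6 = 6^2 + 3 ↦ 7^2 + 3|_7 = 52 ⇒ 51
(3) 51|_7 = 7^2 + 2 ↦ 8^2 + 2|_8 = 66 ⇒ 65

14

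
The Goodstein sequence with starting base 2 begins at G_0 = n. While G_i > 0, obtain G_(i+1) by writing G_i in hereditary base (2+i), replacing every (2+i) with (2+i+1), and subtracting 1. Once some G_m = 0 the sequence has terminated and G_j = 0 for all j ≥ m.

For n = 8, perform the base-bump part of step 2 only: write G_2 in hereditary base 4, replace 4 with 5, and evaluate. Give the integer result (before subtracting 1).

6311

step 0: 8 = 2^(2 + 1); sub 3 for 2: 3^(3 + 1); = 81; G_1 = 81−1 = 80
step 1: 80 = 2·3^3 + 2·3^2 + 2·3 + 2; sub 4 for 3: 2·4^4 + 2·4^2 + 2·4 + 2; = 554; G_2 = 554−1 = 553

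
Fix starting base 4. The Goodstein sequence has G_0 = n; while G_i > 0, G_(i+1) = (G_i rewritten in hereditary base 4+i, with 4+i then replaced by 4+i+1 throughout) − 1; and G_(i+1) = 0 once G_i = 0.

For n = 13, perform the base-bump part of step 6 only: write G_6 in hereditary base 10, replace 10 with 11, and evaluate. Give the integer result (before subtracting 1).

[0] 13 ≡ 3·4 + 1 (base 4). Lift 5: 16. −1: 15.
[1] 15 ≡ 3·5 (base 5). Lift 6: 18. −1: 17.
[2] 17 ≡ 2·6 + 5 (base 6). Lift 7: 19. −1: 18.
[3] 18 ≡ 2·7 + 4 (base 7). Lift 8: 20. −1: 19.
[4] 19 ≡ 2·8 + 3 (base 8). Lift 9: 21. −1: 20.
[5] 20 ≡ 2·9 + 2 (base 9). Lift 10: 22. −1: 21.
[6] 21 ≡ 2·10 + 1 (base 10). Lift 11: 23. −1: 22.

23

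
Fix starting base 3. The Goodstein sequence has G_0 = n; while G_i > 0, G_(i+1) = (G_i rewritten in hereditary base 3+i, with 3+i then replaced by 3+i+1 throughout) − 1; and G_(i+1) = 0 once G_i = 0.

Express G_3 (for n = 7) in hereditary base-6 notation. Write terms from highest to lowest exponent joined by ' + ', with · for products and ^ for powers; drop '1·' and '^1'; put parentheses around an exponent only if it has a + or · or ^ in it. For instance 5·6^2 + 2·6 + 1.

7 —HB3→ 2·3 + 1 —bump→ 2·4 + 1 = 9 —(−1)→ 8
8 —HB4→ 2·4 —bump→ 2·5 = 10 —(−1)→ 9
9 —HB5→ 5 + 4 —bump→ 6 + 4 = 10 —(−1)→ 9

6 + 3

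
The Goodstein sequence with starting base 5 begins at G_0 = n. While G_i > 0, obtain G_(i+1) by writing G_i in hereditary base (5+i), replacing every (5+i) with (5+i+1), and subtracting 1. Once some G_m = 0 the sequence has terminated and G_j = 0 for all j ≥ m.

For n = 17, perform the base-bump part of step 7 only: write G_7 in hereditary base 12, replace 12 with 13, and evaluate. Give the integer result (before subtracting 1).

[0] 17 ≡ 3·5 + 2 (base 5). Lift 6: 20. −1: 19.
[1] 19 ≡ 3·6 + 1 (base 6). Lift 7: 22. −1: 21.
[2] 21 ≡ 3·7 (base 7). Lift 8: 24. −1: 23.
[3] 23 ≡ 2·8 + 7 (base 8). Lift 9: 25. −1: 24.
[4] 24 ≡ 2·9 + 6 (base 9). Lift 10: 26. −1: 25.
[5] 25 ≡ 2·10 + 5 (base 10). Lift 11: 27. −1: 26.
[6] 26 ≡ 2·11 + 4 (base 11). Lift 12: 28. −1: 27.

29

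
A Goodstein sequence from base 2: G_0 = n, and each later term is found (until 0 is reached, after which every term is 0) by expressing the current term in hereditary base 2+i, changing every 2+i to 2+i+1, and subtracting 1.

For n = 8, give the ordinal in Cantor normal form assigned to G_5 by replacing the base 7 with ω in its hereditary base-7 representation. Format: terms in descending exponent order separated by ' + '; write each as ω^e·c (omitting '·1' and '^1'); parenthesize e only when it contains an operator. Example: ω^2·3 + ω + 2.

step 0: 8 = 2^(2 + 1); sub 3 for 2: 3^(3 + 1); = 81; G_1 = 81−1 = 80
step 1: 80 = 2·3^3 + 2·3^2 + 2·3 + 2; sub 4 for 3: 2·4^4 + 2·4^2 + 2·4 + 2; = 554; G_2 = 554−1 = 553
step 2: 553 = 2·4^4 + 2·4^2 + 2·4 + 1; sub 5 for 4: 2·5^5 + 2·5^2 + 2·5 + 1; = 6311; G_3 = 6311−1 = 6310
step 3: 6310 = 2·5^5 + 2·5^2 + 2·5; sub 6 for 5: 2·6^6 + 2·6^2 + 2·6; = 93396; G_4 = 93396−1 = 93395
step 4: 93395 = 2·6^6 + 2·6^2 + 6 + 5; sub 7 for 6: 2·7^7 + 2·7^2 + 7 + 5; = 1647196; G_5 = 1647196−1 = 1647195
step 5: 1647195 = 2·7^7 + 2·7^2 + 7 + 4; sub 8 for 7: 2·8^8 + 2·8^2 + 8 + 4; = 33554572; G_6 = 33554572−1 = 33554571

ω^ω·2 + ω^2·2 + ω + 4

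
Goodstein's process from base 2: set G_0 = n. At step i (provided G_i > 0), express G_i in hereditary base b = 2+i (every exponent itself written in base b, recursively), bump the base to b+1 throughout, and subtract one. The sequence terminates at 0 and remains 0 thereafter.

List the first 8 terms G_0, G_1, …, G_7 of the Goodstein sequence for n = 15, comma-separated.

15 —HB2→ 2^(2 + 1) + 2^2 + 2 + 1 —bump→ 3^(3 + 1) + 3^3 + 3 + 1 = 112 —(−1)→ 111
111 —HB3→ 3^(3 + 1) + 3^3 + 3 —bump→ 4^(4 + 1) + 4^4 + 4 = 1284 —(−1)→ 1283
1283 —HB4→ 4^(4 + 1) + 4^4 + 3 —bump→ 5^(5 + 1) + 5^5 + 3 = 18753 —(−1)→ 18752
18752 —HB5→ 5^(5 + 1) + 5^5 + 2 —bump→ 6^(6 + 1) + 6^6 + 2 = 326594 —(−1)→ 326593
326593 —HB6→ 6^(6 + 1) + 6^6 + 1 —bump→ 7^(7 + 1) + 7^7 + 1 = 6588345 —(−1)→ 6588344
6588344 —HB7→ 7^(7 + 1) + 7^7 —bump→ 8^(8 + 1) + 8^8 = 150994944 —(−1)→ 150994943
150994943 —HB8→ 8^(8 + 1) + 7·8^7 + 7·8^6 + 7·8^5 + 7·8^4 + 7·8^3 + 7·8^2 + 7·8 + 7 —bump→ 9^(9 + 1) + 7·9^7 + 7·9^6 + 7·9^5 + 7·9^4 + 7·9^3 + 7·9^2 + 7·9 + 7 = 3524450281 —(−1)→ 3524450280

15, 111, 1283, 18752, 326593, 6588344, 150994943, 3524450280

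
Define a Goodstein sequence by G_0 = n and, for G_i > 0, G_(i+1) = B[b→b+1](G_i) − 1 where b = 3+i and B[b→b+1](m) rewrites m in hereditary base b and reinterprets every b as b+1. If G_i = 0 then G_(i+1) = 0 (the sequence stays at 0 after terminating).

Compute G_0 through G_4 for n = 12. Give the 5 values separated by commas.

G_0=12  [base 3] 3^2 + 3  →[3↦4]→  4^2 + 4 = 20  −1 ⇒ G_1=19
G_1=19  [base 4] 4^2 + 3  →[4↦5]→  5^2 + 3 = 28  −1 ⇒ G_2=27
G_2=27  [base 5] 5^2 + 2  →[5↦6]→  6^2 + 2 = 38  −1 ⇒ G_3=37
G_3=37  [base 6] 6^2 + 1  →[6↦7]→  7^2 + 1 = 50  −1 ⇒ G_4=49

12, 19, 27, 37, 49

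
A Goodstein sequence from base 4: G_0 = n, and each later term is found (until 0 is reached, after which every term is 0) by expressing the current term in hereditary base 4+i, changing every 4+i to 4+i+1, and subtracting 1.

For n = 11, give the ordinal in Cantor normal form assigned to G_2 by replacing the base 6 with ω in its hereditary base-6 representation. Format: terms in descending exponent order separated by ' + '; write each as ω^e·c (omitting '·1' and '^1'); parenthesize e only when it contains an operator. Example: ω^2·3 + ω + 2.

ω·2 + 1

base 4: 11 = 2·4 + 3; at 5: 2·5 + 3 = 13; next = 12
base 5: 12 = 2·5 + 2; at 6: 2·6 + 2 = 14; next = 13
base 6: 13 = 2·6 + 1; at 7: 2·7 + 1 = 15; next = 14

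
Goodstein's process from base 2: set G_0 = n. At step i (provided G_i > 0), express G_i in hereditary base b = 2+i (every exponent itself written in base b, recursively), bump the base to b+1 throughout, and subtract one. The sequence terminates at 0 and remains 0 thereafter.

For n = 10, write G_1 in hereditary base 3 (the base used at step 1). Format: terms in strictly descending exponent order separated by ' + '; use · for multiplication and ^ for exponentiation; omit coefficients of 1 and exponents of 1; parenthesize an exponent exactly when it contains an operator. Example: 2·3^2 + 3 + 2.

3^(3 + 1) + 2

10 —HB2→ 2^(2 + 1) + 2 —bump→ 3^(3 + 1) + 3 = 84 —(−1)→ 83
83 —HB3→ 3^(3 + 1) + 2 —bump→ 4^(4 + 1) + 2 = 1026 —(−1)→ 1025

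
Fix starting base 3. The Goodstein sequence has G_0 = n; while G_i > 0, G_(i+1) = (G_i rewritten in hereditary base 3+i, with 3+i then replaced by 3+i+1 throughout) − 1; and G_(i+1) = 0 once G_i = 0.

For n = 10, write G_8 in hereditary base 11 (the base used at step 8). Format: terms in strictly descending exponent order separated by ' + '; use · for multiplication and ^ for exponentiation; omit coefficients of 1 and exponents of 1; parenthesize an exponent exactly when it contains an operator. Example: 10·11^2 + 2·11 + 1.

3·11 + 8

G_0 = 10. HB_3(10) = 3^2 + 1. Bump = 17. G_1 = 16.
G_1 = 16. HB_4(16) = 4^2. Bump = 25. G_2 = 24.
G_2 = 24. HB_5(24) = 4·5 + 4. Bump = 28. G_3 = 27.
G_3 = 27. HB_6(27) = 4·6 + 3. Bump = 31. G_4 = 30.
G_4 = 30. HB_7(30) = 4·7 + 2. Bump = 34. G_5 = 33.
G_5 = 33. HB_8(33) = 4·8 + 1. Bump = 37. G_6 = 36.
G_6 = 36. HB_9(36) = 4·9. Bump = 40. G_7 = 39.
G_7 = 39. HB_10(39) = 3·10 + 9. Bump = 42. G_8 = 41.
G_8 = 41. HB_11(41) = 3·11 + 8. Bump = 44. G_9 = 43.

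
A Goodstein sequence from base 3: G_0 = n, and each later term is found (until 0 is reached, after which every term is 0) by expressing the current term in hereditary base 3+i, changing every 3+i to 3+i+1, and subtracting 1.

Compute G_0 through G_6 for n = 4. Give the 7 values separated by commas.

4 —HB3→ 3 + 1 —bump→ 4 + 1 = 5 —(−1)→ 4
4 —HB4→ 4 —bump→ 5 = 5 —(−1)→ 4
4 —HB5→ 4 —bump→ 4 = 4 —(−1)→ 3
3 —HB6→ 3 —bump→ 3 = 3 —(−1)→ 2
2 —HB7→ 2 —bump→ 2 = 2 —(−1)→ 1
1 —HB8→ 1 —bump→ 1 = 1 —(−1)→ 0

4, 4, 4, 3, 2, 1, 0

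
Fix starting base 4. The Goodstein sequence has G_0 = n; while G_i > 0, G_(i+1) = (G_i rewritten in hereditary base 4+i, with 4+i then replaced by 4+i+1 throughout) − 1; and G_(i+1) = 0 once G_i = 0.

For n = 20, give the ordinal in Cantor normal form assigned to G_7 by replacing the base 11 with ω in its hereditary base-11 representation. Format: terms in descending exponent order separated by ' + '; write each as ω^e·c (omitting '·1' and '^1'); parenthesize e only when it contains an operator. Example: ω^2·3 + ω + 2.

(0) 20|_4 = 4^2 + 4 ↦ 5^2 + 5|_5 = 30 ⇒ 29
(1) 29|_5 = 5^2 + 4 ↦ 6^2 + 4|_6 = 40 ⇒ 39
(2) 39|_6 = 6^2 + 3 ↦ 7^2 + 3|_7 = 52 ⇒ 51
(3) 51|_7 = 7^2 + 2 ↦ 8^2 + 2|_8 = 66 ⇒ 65
(4) 65|_8 = 8^2 + 1 ↦ 9^2 + 1|_9 = 82 ⇒ 81
(5) 81|_9 = 9^2 ↦ 10^2|_10 = 100 ⇒ 99
(6) 99|_10 = 9·10 + 9 ↦ 9·11 + 9|_11 = 108 ⇒ 107
(7) 107|_11 = 9·11 + 8 ↦ 9·12 + 8|_12 = 116 ⇒ 115

ω·9 + 8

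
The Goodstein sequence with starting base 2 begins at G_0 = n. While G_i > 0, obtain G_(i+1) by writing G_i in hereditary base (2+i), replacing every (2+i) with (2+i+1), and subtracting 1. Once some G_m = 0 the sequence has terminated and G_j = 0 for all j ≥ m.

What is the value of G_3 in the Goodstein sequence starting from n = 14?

G_0 = 14. HB_2(14) = 2^(2 + 1) + 2^2 + 2. Bump = 111. G_1 = 110.
G_1 = 110. HB_3(110) = 3^(3 + 1) + 3^3 + 2. Bump = 1282. G_2 = 1281.
G_2 = 1281. HB_4(1281) = 4^(4 + 1) + 4^4 + 1. Bump = 18751. G_3 = 18750.
G_3 = 18750. HB_5(18750) = 5^(5 + 1) + 5^5. Bump = 326592. G_4 = 326591.

18750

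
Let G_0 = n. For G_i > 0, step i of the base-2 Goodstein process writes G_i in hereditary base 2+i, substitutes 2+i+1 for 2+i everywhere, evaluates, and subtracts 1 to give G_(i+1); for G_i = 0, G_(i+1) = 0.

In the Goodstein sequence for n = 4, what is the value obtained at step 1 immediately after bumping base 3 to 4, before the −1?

i=0: 4 = 2^2 (b=2); 2→3: 3^3 = 27; 27−1 = 26
i=1: 26 = 2·3^2 + 2·3 + 2 (b=3); 3→4: 2·4^2 + 2·4 + 2 = 42; 42−1 = 41

42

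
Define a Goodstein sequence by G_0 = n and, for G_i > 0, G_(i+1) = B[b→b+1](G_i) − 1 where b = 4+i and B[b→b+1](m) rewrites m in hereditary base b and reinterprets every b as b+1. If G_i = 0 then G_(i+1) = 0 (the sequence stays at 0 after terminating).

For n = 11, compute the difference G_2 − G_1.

1

(0) 11|_4 = 2·4 + 3 ↦ 2·5 + 3|_5 = 13 ⇒ 12
(1) 12|_5 = 2·5 + 2 ↦ 2·6 + 2|_6 = 14 ⇒ 13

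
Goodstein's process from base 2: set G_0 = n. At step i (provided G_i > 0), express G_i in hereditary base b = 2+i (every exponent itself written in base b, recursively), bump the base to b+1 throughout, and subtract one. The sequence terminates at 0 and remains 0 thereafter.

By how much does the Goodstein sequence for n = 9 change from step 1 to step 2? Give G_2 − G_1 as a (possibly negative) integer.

(0) 9|_2 = 2^(2 + 1) + 1 ↦ 3^(3 + 1) + 1|_3 = 82 ⇒ 81
(1) 81|_3 = 3^(3 + 1) ↦ 4^(4 + 1)|_4 = 1024 ⇒ 1023

942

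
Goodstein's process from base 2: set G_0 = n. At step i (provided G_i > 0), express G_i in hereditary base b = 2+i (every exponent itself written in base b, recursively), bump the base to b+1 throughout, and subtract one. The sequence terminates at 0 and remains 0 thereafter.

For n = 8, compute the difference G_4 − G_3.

87085

(0) 8|_2 = 2^(2 + 1) ↦ 3^(3 + 1)|_3 = 81 ⇒ 80
(1) 80|_3 = 2·3^3 + 2·3^2 + 2·3 + 2 ↦ 2·4^4 + 2·4^2 + 2·4 + 2|_4 = 554 ⇒ 553
(2) 553|_4 = 2·4^4 + 2·4^2 + 2·4 + 1 ↦ 2·5^5 + 2·5^2 + 2·5 + 1|_5 = 6311 ⇒ 6310
(3) 6310|_5 = 2·5^5 + 2·5^2 + 2·5 ↦ 2·6^6 + 2·6^2 + 2·6|_6 = 93396 ⇒ 93395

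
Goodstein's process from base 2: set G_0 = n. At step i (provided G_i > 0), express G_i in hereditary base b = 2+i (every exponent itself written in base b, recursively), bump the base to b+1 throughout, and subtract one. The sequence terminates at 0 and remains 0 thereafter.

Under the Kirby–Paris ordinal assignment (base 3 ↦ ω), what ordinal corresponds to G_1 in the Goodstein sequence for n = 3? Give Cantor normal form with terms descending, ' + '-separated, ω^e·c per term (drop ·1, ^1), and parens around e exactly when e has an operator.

base 2: 3 = 2 + 1; at 3: 3 + 1 = 4; next = 3
base 3: 3 = 3; at 4: 4 = 4; next = 3

ω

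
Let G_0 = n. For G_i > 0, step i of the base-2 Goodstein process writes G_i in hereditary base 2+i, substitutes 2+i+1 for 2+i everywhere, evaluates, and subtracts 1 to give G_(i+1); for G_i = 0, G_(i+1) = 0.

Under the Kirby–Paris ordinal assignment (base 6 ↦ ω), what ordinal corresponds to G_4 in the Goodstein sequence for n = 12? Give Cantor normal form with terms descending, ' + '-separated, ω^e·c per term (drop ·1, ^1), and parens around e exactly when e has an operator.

ω^(ω + 1) + ω^2·2 + ω + 5

12 —HB2→ 2^(2 + 1) + 2^2 —bump→ 3^(3 + 1) + 3^3 = 108 —(−1)→ 107
107 —HB3→ 3^(3 + 1) + 2·3^2 + 2·3 + 2 —bump→ 4^(4 + 1) + 2·4^2 + 2·4 + 2 = 1066 —(−1)→ 1065
1065 —HB4→ 4^(4 + 1) + 2·4^2 + 2·4 + 1 —bump→ 5^(5 + 1) + 2·5^2 + 2·5 + 1 = 15686 —(−1)→ 15685
15685 —HB5→ 5^(5 + 1) + 2·5^2 + 2·5 —bump→ 6^(6 + 1) + 2·6^2 + 2·6 = 280020 —(−1)→ 280019
280019 —HB6→ 6^(6 + 1) + 2·6^2 + 6 + 5 —bump→ 7^(7 + 1) + 2·7^2 + 7 + 5 = 5764911 —(−1)→ 5764910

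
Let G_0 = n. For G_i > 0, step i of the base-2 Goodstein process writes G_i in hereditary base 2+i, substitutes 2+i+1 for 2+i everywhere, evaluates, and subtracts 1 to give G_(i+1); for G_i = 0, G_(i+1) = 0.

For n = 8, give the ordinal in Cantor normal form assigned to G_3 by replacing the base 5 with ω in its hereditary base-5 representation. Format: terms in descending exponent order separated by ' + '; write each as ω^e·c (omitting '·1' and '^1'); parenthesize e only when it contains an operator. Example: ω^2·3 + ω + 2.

(0) 8|_2 = 2^(2 + 1) ↦ 3^(3 + 1)|_3 = 81 ⇒ 80
(1) 80|_3 = 2·3^3 + 2·3^2 + 2·3 + 2 ↦ 2·4^4 + 2·4^2 + 2·4 + 2|_4 = 554 ⇒ 553
(2) 553|_4 = 2·4^4 + 2·4^2 + 2·4 + 1 ↦ 2·5^5 + 2·5^2 + 2·5 + 1|_5 = 6311 ⇒ 6310

ω^ω·2 + ω^2·2 + ω·2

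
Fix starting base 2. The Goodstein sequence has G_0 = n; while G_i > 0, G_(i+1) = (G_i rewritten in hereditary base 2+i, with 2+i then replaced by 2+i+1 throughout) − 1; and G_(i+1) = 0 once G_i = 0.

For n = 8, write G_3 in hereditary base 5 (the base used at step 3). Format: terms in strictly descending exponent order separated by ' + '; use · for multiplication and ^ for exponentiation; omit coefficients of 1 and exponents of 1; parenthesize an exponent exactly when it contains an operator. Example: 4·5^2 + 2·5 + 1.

i=0: 8 = 2^(2 + 1) (b=2); 2→3: 3^(3 + 1) = 81; 81−1 = 80
i=1: 80 = 2·3^3 + 2·3^2 + 2·3 + 2 (b=3); 3→4: 2·4^4 + 2·4^2 + 2·4 + 2 = 554; 554−1 = 553
i=2: 553 = 2·4^4 + 2·4^2 + 2·4 + 1 (b=4); 4→5: 2·5^5 + 2·5^2 + 2·5 + 1 = 6311; 6311−1 = 6310

2·5^5 + 2·5^2 + 2·5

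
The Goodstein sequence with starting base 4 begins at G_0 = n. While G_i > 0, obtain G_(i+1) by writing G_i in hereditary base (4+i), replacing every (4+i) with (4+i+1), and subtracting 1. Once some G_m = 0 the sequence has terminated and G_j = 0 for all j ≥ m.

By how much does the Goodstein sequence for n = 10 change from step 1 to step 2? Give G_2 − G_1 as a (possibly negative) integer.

1

10 —HB4→ 2·4 + 2 —bump→ 2·5 + 2 = 12 —(−1)→ 11
11 —HB5→ 2·5 + 1 —bump→ 2·6 + 1 = 13 —(−1)→ 12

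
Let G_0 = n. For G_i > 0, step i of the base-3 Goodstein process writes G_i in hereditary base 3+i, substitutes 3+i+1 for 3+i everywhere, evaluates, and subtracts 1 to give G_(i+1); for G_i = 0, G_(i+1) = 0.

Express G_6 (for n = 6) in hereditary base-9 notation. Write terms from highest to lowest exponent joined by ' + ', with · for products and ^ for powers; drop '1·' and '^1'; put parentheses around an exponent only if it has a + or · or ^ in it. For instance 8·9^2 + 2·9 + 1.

[0] 6 ≡ 2·3 (base 3). Lift 4: 8. −1: 7.
[1] 7 ≡ 4 + 3 (base 4). Lift 5: 8. −1: 7.
[2] 7 ≡ 5 + 2 (base 5). Lift 6: 8. −1: 7.
[3] 7 ≡ 6 + 1 (base 6). Lift 7: 8. −1: 7.
[4] 7 ≡ 7 (base 7). Lift 8: 8. −1: 7.
[5] 7 ≡ 7 (base 8). Lift 9: 7. −1: 6.
[6] 6 ≡ 6 (base 9). Lift 10: 6. −1: 5.

6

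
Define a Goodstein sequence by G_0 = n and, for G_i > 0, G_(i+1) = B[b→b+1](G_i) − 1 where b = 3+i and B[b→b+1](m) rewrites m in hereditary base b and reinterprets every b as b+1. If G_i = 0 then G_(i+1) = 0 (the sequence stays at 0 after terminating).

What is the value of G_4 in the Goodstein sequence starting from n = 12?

49

step 0: 12 = 3^2 + 3; sub 4 for 3: 4^2 + 4; = 20; G_1 = 20−1 = 19
step 1: 19 = 4^2 + 3; sub 5 for 4: 5^2 + 3; = 28; G_2 = 28−1 = 27
step 2: 27 = 5^2 + 2; sub 6 for 5: 6^2 + 2; = 38; G_3 = 38−1 = 37
step 3: 37 = 6^2 + 1; sub 7 for 6: 7^2 + 1; = 50; G_4 = 50−1 = 49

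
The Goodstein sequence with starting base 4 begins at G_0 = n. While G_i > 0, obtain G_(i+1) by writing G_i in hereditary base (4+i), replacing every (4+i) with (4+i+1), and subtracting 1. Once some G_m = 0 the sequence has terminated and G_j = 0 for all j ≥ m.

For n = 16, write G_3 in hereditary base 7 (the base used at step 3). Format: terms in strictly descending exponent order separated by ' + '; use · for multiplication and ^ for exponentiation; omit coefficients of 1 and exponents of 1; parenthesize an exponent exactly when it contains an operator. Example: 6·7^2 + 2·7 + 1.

base 4: 16 = 4^2; at 5: 5^2 = 25; next = 24
base 5: 24 = 4·5 + 4; at 6: 4·6 + 4 = 28; next = 27
base 6: 27 = 4·6 + 3; at 7: 4·7 + 3 = 31; next = 30
base 7: 30 = 4·7 + 2; at 8: 4·8 + 2 = 34; next = 33

4·7 + 2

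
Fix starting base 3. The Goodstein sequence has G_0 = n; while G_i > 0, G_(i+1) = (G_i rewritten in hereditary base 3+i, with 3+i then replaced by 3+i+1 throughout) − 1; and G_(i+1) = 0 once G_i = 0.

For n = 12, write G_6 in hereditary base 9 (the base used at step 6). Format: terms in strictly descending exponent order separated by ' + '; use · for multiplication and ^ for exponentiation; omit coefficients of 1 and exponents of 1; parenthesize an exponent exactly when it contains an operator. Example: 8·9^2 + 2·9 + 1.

7·9 + 6

12 —HB3→ 3^2 + 3 —bump→ 4^2 + 4 = 20 —(−1)→ 19
19 —HB4→ 4^2 + 3 —bump→ 5^2 + 3 = 28 —(−1)→ 27
27 —HB5→ 5^2 + 2 —bump→ 6^2 + 2 = 38 —(−1)→ 37
37 —HB6→ 6^2 + 1 —bump→ 7^2 + 1 = 50 —(−1)→ 49
49 —HB7→ 7^2 —bump→ 8^2 = 64 —(−1)→ 63
63 —HB8→ 7·8 + 7 —bump→ 7·9 + 7 = 70 —(−1)→ 69
69 —HB9→ 7·9 + 6 —bump→ 7·10 + 6 = 76 —(−1)→ 75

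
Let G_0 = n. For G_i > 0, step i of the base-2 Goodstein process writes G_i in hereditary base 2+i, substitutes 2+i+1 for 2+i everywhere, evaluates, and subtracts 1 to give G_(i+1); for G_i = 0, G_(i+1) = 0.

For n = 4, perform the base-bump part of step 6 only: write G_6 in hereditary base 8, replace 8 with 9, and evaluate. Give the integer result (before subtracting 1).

174

step 0: 4 = 2^2; sub 3 for 2: 3^3; = 27; G_1 = 27−1 = 26
step 1: 26 = 2·3^2 + 2·3 + 2; sub 4 for 3: 2·4^2 + 2·4 + 2; = 42; G_2 = 42−1 = 41
step 2: 41 = 2·4^2 + 2·4 + 1; sub 5 for 4: 2·5^2 + 2·5 + 1; = 61; G_3 = 61−1 = 60
step 3: 60 = 2·5^2 + 2·5; sub 6 for 5: 2·6^2 + 2·6; = 84; G_4 = 84−1 = 83
step 4: 83 = 2·6^2 + 6 + 5; sub 7 for 6: 2·7^2 + 7 + 5; = 110; G_5 = 110−1 = 109
step 5: 109 = 2·7^2 + 7 + 4; sub 8 for 7: 2·8^2 + 8 + 4; = 140; G_6 = 140−1 = 139
step 6: 139 = 2·8^2 + 8 + 3; sub 9 for 8: 2·9^2 + 9 + 3; = 174; G_7 = 174−1 = 173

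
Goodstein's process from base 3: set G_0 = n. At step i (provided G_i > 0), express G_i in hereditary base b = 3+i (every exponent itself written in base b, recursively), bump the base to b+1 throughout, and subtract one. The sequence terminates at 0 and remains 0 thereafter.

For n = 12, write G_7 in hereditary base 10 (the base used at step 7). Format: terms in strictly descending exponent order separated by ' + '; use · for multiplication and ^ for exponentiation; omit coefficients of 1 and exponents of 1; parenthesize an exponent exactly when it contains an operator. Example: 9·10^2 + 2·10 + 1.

i=0: 12 = 3^2 + 3 (b=3); 3→4: 4^2 + 4 = 20; 20−1 = 19
i=1: 19 = 4^2 + 3 (b=4); 4→5: 5^2 + 3 = 28; 28−1 = 27
i=2: 27 = 5^2 + 2 (b=5); 5→6: 6^2 + 2 = 38; 38−1 = 37
i=3: 37 = 6^2 + 1 (b=6); 6→7: 7^2 + 1 = 50; 50−1 = 49
i=4: 49 = 7^2 (b=7); 7→8: 8^2 = 64; 64−1 = 63
i=5: 63 = 7·8 + 7 (b=8); 8→9: 7·9 + 7 = 70; 70−1 = 69
i=6: 69 = 7·9 + 6 (b=9); 9→10: 7·10 + 6 = 76; 76−1 = 75
i=7: 75 = 7·10 + 5 (b=10); 10→11: 7·11 + 5 = 82; 82−1 = 81

7·10 + 5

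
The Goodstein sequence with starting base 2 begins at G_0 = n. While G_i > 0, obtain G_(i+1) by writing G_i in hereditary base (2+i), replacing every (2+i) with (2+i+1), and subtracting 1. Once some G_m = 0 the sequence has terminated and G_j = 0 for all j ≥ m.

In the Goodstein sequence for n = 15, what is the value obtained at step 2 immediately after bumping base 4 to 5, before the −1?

G_0 = 15. HB_2(15) = 2^(2 + 1) + 2^2 + 2 + 1. Bump = 112. G_1 = 111.
G_1 = 111. HB_3(111) = 3^(3 + 1) + 3^3 + 3. Bump = 1284. G_2 = 1283.
G_2 = 1283. HB_4(1283) = 4^(4 + 1) + 4^4 + 3. Bump = 18753. G_3 = 18752.

18753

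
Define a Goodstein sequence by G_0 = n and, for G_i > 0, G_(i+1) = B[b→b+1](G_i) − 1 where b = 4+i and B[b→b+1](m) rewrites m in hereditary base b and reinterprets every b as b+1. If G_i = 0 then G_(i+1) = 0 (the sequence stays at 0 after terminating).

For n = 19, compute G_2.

37

[0] 19 ≡ 4^2 + 3 (base 4). Lift 5: 28. −1: 27.
[1] 27 ≡ 5^2 + 2 (base 5). Lift 6: 38. −1: 37.
[2] 37 ≡ 6^2 + 1 (base 6). Lift 7: 50. −1: 49.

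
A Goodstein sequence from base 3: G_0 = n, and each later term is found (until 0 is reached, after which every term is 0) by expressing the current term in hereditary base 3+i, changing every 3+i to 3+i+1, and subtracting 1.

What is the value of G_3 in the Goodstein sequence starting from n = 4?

(0) 4|_3 = 3 + 1 ↦ 4 + 1|_4 = 5 ⇒ 4
(1) 4|_4 = 4 ↦ 5|_5 = 5 ⇒ 4
(2) 4|_5 = 4 ↦ 4|_6 = 4 ⇒ 3
(3) 3|_6 = 3 ↦ 3|_7 = 3 ⇒ 2

3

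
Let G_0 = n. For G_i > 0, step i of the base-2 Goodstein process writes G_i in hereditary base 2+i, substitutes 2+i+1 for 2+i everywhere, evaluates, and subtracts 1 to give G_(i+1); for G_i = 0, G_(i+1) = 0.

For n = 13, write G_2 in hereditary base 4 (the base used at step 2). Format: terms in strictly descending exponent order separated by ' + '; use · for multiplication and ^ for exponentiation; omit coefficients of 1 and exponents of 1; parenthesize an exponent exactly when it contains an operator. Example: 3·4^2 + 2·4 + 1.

base 2: 13 = 2^(2 + 1) + 2^2 + 1; at 3: 3^(3 + 1) + 3^3 + 1 = 109; next = 108
base 3: 108 = 3^(3 + 1) + 3^3; at 4: 4^(4 + 1) + 4^4 = 1280; next = 1279
base 4: 1279 = 4^(4 + 1) + 3·4^3 + 3·4^2 + 3·4 + 3; at 5: 5^(5 + 1) + 3·5^3 + 3·5^2 + 3·5 + 3 = 16093; next = 16092

4^(4 + 1) + 3·4^3 + 3·4^2 + 3·4 + 3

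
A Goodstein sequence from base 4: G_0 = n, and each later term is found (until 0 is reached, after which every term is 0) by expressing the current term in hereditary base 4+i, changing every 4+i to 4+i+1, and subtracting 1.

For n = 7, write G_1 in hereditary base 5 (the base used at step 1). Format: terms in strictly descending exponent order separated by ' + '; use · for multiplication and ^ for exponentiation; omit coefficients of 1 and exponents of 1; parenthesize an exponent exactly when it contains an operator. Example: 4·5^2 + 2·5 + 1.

7 —HB4→ 4 + 3 —bump→ 5 + 3 = 8 —(−1)→ 7
7 —HB5→ 5 + 2 —bump→ 6 + 2 = 8 —(−1)→ 7

5 + 2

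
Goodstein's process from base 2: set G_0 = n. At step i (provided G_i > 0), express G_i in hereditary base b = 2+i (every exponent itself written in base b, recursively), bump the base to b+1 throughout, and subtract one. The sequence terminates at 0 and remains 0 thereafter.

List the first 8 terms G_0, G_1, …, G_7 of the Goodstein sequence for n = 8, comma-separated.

8 —HB2→ 2^(2 + 1) —bump→ 3^(3 + 1) = 81 —(−1)→ 80
80 —HB3→ 2·3^3 + 2·3^2 + 2·3 + 2 —bump→ 2·4^4 + 2·4^2 + 2·4 + 2 = 554 —(−1)→ 553
553 —HB4→ 2·4^4 + 2·4^2 + 2·4 + 1 —bump→ 2·5^5 + 2·5^2 + 2·5 + 1 = 6311 —(−1)→ 6310
6310 —HB5→ 2·5^5 + 2·5^2 + 2·5 —bump→ 2·6^6 + 2·6^2 + 2·6 = 93396 —(−1)→ 93395
93395 —HB6→ 2·6^6 + 2·6^2 + 6 + 5 —bump→ 2·7^7 + 2·7^2 + 7 + 5 = 1647196 —(−1)→ 1647195
1647195 —HB7→ 2·7^7 + 2·7^2 + 7 + 4 —bump→ 2·8^8 + 2·8^2 + 8 + 4 = 33554572 —(−1)→ 33554571
33554571 —HB8→ 2·8^8 + 2·8^2 + 8 + 3 —bump→ 2·9^9 + 2·9^2 + 9 + 3 = 774841152 —(−1)→ 774841151

8, 80, 553, 6310, 93395, 1647195, 33554571, 774841151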